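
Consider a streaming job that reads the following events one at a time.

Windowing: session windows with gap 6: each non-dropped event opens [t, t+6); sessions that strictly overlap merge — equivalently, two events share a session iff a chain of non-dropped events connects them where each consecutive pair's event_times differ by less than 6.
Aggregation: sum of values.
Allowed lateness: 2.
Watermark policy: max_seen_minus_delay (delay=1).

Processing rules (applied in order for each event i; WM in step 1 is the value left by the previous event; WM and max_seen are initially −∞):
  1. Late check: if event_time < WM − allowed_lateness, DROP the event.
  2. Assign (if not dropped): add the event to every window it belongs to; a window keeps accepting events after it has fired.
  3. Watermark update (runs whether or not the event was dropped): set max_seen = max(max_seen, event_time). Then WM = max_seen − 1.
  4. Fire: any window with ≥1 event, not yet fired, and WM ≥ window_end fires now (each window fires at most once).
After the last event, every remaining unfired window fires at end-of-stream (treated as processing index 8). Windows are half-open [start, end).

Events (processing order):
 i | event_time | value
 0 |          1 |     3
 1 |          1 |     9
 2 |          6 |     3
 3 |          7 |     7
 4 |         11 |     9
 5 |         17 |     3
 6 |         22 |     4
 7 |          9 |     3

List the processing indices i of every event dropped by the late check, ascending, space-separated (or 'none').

7

i=0 t=1 v=3: → [1,7); WM=0
i=1 t=1 v=9: → [1,7); WM=0
i=2 t=6 v=3: → [1,12); WM=5
i=3 t=7 v=7: → [1,13); WM=6
i=4 t=11 v=9: → [1,17); WM=10
i=5 t=17 v=3: → [17,23); WM=16
i=6 t=22 v=4: → [17,28); WM=21
i=7 t=9 v=3: DROP (t<21-2); WM=21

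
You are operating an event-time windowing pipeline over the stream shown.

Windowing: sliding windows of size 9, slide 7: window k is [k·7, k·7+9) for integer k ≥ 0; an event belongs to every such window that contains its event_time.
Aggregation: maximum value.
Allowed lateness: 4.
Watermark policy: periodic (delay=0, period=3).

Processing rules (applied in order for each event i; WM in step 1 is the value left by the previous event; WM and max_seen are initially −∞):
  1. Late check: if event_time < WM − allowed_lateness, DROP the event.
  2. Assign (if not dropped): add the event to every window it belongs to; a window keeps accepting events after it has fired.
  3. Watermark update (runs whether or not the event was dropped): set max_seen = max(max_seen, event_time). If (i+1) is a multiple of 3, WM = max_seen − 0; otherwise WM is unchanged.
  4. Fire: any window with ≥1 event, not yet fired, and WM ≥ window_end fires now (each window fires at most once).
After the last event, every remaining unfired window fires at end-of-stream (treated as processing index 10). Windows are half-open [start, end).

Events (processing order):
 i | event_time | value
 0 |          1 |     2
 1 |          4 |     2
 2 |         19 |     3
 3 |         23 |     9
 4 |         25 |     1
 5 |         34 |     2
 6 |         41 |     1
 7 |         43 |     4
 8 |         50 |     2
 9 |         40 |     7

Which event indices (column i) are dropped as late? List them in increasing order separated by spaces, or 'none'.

9

i=0 t=1 v=2: → [0,9); WM=−∞
i=1 t=4 v=2: → [0,9); WM=−∞
i=2 t=19 v=3: → [14,23); WM=19; [0,9) fires=2
i=3 t=23 v=9: → [21,30); WM=19
i=4 t=25 v=1: → [21,30); WM=19
i=5 t=34 v=2: → [28,37); WM=34; [14,23) fires=3 [21,30) fires=9
i=6 t=41 v=1: → [35,44); WM=34
i=7 t=43 v=4: → [42,51),[35,44); WM=34
i=8 t=50 v=2: → [49,58),[42,51); WM=50; [28,37) fires=2 [35,44) fires=4
i=9 t=40 v=7: DROP (t<50-4); WM=50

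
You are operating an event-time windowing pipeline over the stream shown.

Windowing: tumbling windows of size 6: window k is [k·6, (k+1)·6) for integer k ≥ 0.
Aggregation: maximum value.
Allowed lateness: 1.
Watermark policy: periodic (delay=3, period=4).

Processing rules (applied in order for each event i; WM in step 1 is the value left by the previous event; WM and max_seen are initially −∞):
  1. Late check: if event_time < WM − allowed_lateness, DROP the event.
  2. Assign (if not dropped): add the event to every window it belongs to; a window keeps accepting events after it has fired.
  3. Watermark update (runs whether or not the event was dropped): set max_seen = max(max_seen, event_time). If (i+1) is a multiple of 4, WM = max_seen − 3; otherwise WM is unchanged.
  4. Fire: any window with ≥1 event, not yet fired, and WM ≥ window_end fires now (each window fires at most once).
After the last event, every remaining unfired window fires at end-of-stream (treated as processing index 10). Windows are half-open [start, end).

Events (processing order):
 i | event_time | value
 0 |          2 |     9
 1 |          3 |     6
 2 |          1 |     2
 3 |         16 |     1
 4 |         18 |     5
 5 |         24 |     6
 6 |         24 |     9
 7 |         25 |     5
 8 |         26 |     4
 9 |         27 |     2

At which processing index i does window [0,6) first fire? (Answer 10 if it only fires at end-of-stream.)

3

i=0 t=2 v=9: → [0,6); WM=−∞
i=1 t=3 v=6: → [0,6); WM=−∞
i=2 t=1 v=2: → [0,6); WM=−∞
i=3 t=16 v=1: → [12,18); WM=13; [0,6) fires=9
i=4 t=18 v=5: → [18,24); WM=13
i=5 t=24 v=6: → [24,30); WM=13
i=6 t=24 v=9: → [24,30); WM=13
i=7 t=25 v=5: → [24,30); WM=22; [12,18) fires=1
i=8 t=26 v=4: → [24,30); WM=22
i=9 t=27 v=2: → [24,30); WM=22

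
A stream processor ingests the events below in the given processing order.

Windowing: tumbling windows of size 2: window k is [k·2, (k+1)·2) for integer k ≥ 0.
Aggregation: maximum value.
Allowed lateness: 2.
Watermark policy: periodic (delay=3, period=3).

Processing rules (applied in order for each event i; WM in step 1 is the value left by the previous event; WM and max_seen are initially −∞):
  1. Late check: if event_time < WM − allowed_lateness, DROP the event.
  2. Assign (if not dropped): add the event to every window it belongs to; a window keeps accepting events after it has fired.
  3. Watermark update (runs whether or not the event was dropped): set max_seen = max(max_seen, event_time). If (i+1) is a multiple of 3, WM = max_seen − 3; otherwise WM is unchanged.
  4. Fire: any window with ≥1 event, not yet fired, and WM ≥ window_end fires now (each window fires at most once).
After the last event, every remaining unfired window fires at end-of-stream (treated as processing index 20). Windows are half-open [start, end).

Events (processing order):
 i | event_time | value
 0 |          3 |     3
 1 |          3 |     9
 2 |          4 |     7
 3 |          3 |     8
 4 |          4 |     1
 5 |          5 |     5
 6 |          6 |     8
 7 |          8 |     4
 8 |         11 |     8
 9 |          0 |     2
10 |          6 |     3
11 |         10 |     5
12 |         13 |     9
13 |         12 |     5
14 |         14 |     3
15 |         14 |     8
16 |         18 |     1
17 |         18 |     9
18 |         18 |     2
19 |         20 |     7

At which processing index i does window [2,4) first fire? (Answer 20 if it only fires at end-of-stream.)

i=0 t=3 v=3: → [2,4); WM=−∞
i=1 t=3 v=9: → [2,4); WM=−∞
i=2 t=4 v=7: → [4,6); WM=1
i=3 t=3 v=8: → [2,4); WM=1
i=4 t=4 v=1: → [4,6); WM=1
i=5 t=5 v=5: → [4,6); WM=2
i=6 t=6 v=8: → [6,8); WM=2
i=7 t=8 v=4: → [8,10); WM=2
i=8 t=11 v=8: → [10,12); WM=8; [2,4) fires=9 [4,6) fires=7 [6,8) fires=8
i=9 t=0 v=2: DROP (t<8-2); WM=8
i=10 t=6 v=3: → [6,8); WM=8
i=11 t=10 v=5: → [10,12); WM=8
i=12 t=13 v=9: → [12,14); WM=8
i=13 t=12 v=5: → [12,14); WM=8
i=14 t=14 v=3: → [14,16); WM=11; [8,10) fires=4
i=15 t=14 v=8: → [14,16); WM=11
i=16 t=18 v=1: → [18,20); WM=11
i=17 t=18 v=9: → [18,20); WM=15; [10,12) fires=8 [12,14) fires=9
i=18 t=18 v=2: → [18,20); WM=15
i=19 t=20 v=7: → [20,22); WM=15

8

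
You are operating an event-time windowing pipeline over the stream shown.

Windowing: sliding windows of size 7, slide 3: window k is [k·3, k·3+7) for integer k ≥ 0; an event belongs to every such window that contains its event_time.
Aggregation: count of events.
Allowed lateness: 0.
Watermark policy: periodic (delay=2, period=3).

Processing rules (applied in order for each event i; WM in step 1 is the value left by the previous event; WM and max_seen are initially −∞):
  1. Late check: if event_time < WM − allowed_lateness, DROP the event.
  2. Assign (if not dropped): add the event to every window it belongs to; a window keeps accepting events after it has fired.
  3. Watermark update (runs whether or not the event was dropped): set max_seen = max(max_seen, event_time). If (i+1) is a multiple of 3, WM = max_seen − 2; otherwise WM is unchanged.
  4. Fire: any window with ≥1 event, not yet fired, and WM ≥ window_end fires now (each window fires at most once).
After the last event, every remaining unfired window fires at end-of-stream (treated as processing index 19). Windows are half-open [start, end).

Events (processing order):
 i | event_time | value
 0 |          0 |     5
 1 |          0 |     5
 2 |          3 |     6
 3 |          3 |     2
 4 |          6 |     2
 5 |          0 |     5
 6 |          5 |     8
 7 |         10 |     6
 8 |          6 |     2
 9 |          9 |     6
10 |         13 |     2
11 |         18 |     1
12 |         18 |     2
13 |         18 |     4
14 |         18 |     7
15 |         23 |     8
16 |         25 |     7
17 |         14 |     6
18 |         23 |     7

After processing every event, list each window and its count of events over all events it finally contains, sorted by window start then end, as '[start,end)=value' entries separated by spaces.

i=0 t=0 v=5: → [0,7); WM=−∞
i=1 t=0 v=5: → [0,7); WM=−∞
i=2 t=3 v=6: → [3,10),[0,7); WM=1
i=3 t=3 v=2: → [3,10),[0,7); WM=1
i=4 t=6 v=2: → [6,13),[3,10),[0,7); WM=1
i=5 t=0 v=5: DROP (t<1-0); WM=4
i=6 t=5 v=8: → [3,10),[0,7); WM=4
i=7 t=10 v=6: → [9,16),[6,13); WM=4
i=8 t=6 v=2: → [6,13),[3,10),[0,7); WM=8; [0,7) fires=7
i=9 t=9 v=6: → [9,16),[6,13),[3,10); WM=8
i=10 t=13 v=2: → [12,19),[9,16); WM=8
i=11 t=18 v=1: → [18,25),[15,22),[12,19); WM=16; [3,10) fires=6 [6,13) fires=4 [9,16) fires=3
i=12 t=18 v=2: → [18,25),[15,22),[12,19); WM=16
i=13 t=18 v=4: → [18,25),[15,22),[12,19); WM=16
i=14 t=18 v=7: → [18,25),[15,22),[12,19); WM=16
i=15 t=23 v=8: → [21,28),[18,25); WM=16
i=16 t=25 v=7: → [24,31),[21,28); WM=16
i=17 t=14 v=6: DROP (t<16-0); WM=23; [12,19) fires=5 [15,22) fires=4
i=18 t=23 v=7: → [21,28),[18,25); WM=23

[0,7)=7 [3,10)=6 [6,13)=4 [9,16)=3 [12,19)=5 [15,22)=4 [18,25)=6 [21,28)=3 [24,31)=1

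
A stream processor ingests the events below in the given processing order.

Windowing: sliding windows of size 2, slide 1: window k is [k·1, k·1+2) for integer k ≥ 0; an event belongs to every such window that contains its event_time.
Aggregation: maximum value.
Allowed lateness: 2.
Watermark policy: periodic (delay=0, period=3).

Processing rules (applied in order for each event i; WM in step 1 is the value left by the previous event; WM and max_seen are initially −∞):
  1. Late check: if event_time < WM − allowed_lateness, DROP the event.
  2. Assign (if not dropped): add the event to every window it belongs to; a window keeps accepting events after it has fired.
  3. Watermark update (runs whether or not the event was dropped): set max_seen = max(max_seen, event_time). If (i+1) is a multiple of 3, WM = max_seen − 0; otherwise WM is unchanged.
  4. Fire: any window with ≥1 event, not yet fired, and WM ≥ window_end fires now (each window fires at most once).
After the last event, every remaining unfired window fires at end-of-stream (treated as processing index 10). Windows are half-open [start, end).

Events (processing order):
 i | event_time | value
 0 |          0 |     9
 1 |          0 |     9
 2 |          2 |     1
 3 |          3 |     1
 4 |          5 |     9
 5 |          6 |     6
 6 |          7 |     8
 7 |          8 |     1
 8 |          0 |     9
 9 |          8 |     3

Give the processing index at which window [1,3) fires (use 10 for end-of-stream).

i=0 t=0 v=9: → [0,2); WM=−∞
i=1 t=0 v=9: → [0,2); WM=−∞
i=2 t=2 v=1: → [2,4),[1,3); WM=2; [0,2) fires=9
i=3 t=3 v=1: → [3,5),[2,4); WM=2
i=4 t=5 v=9: → [5,7),[4,6); WM=2
i=5 t=6 v=6: → [6,8),[5,7); WM=6; [1,3) fires=1 [2,4) fires=1 [3,5) fires=1 [4,6) fires=9
i=6 t=7 v=8: → [7,9),[6,8); WM=6
i=7 t=8 v=1: → [8,10),[7,9); WM=6
i=8 t=0 v=9: DROP (t<6-2); WM=8; [5,7) fires=9 [6,8) fires=8
i=9 t=8 v=3: → [8,10),[7,9); WM=8

5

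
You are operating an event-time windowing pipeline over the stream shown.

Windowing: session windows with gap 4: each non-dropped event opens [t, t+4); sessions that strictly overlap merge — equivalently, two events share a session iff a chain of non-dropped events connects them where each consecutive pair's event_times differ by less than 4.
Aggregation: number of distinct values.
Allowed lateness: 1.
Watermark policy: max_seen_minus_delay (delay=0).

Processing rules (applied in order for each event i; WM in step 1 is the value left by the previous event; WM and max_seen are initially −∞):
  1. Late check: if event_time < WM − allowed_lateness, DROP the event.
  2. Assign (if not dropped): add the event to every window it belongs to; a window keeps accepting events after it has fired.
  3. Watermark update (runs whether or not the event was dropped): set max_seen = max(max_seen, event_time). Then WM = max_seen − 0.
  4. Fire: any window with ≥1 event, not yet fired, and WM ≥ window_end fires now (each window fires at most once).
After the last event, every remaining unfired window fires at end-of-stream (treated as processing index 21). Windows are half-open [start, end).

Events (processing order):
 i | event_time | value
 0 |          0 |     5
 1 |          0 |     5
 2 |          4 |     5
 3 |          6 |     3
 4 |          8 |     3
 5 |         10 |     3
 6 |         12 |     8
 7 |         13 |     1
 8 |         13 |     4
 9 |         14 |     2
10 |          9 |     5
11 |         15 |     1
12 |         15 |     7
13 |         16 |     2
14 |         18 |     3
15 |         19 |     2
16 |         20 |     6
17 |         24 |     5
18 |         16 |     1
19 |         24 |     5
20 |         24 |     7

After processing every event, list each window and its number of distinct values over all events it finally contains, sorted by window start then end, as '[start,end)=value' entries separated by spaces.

i=0 t=0 v=5: → [0,4); WM=0
i=1 t=0 v=5: → [0,4); WM=0
i=2 t=4 v=5: → [4,8); WM=4
i=3 t=6 v=3: → [4,10); WM=6
i=4 t=8 v=3: → [4,12); WM=8
i=5 t=10 v=3: → [4,14); WM=10
i=6 t=12 v=8: → [4,16); WM=12
i=7 t=13 v=1: → [4,17); WM=13
i=8 t=13 v=4: → [4,17); WM=13
i=9 t=14 v=2: → [4,18); WM=14
i=10 t=9 v=5: DROP (t<14-1); WM=14
i=11 t=15 v=1: → [4,19); WM=15
i=12 t=15 v=7: → [4,19); WM=15
i=13 t=16 v=2: → [4,20); WM=16
i=14 t=18 v=3: → [4,22); WM=18
i=15 t=19 v=2: → [4,23); WM=19
i=16 t=20 v=6: → [4,24); WM=20
i=17 t=24 v=5: → [24,28); WM=24
i=18 t=16 v=1: DROP (t<24-1); WM=24
i=19 t=24 v=5: → [24,28); WM=24
i=20 t=24 v=7: → [24,28); WM=24

[0,4)=1 [4,24)=8 [24,28)=2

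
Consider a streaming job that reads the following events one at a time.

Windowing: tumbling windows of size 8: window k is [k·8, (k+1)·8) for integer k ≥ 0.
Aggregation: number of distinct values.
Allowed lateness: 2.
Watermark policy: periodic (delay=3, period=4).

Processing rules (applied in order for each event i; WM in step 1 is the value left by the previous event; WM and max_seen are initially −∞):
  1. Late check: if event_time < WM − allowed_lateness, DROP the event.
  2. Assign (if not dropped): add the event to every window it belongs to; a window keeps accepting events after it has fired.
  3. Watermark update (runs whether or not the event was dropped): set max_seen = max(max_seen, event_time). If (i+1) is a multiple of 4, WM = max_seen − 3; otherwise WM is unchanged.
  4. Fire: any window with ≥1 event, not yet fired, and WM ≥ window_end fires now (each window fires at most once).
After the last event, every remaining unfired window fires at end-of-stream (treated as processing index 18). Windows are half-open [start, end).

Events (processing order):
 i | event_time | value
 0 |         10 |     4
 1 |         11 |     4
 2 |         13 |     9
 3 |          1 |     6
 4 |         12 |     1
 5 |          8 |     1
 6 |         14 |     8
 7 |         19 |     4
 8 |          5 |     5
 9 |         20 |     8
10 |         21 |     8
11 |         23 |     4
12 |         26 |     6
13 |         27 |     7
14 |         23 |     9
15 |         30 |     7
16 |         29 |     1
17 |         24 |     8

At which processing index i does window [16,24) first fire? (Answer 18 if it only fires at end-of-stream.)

15

i=0 t=10 v=4: → [8,16); WM=−∞
i=1 t=11 v=4: → [8,16); WM=−∞
i=2 t=13 v=9: → [8,16); WM=−∞
i=3 t=1 v=6: → [0,8); WM=10; [0,8) fires=1
i=4 t=12 v=1: → [8,16); WM=10
i=5 t=8 v=1: → [8,16); WM=10
i=6 t=14 v=8: → [8,16); WM=10
i=7 t=19 v=4: → [16,24); WM=16; [8,16) fires=4
i=8 t=5 v=5: DROP (t<16-2); WM=16
i=9 t=20 v=8: → [16,24); WM=16
i=10 t=21 v=8: → [16,24); WM=16
i=11 t=23 v=4: → [16,24); WM=20
i=12 t=26 v=6: → [24,32); WM=20
i=13 t=27 v=7: → [24,32); WM=20
i=14 t=23 v=9: → [16,24); WM=20
i=15 t=30 v=7: → [24,32); WM=27; [16,24) fires=3
i=16 t=29 v=1: → [24,32); WM=27
i=17 t=24 v=8: DROP (t<27-2); WM=27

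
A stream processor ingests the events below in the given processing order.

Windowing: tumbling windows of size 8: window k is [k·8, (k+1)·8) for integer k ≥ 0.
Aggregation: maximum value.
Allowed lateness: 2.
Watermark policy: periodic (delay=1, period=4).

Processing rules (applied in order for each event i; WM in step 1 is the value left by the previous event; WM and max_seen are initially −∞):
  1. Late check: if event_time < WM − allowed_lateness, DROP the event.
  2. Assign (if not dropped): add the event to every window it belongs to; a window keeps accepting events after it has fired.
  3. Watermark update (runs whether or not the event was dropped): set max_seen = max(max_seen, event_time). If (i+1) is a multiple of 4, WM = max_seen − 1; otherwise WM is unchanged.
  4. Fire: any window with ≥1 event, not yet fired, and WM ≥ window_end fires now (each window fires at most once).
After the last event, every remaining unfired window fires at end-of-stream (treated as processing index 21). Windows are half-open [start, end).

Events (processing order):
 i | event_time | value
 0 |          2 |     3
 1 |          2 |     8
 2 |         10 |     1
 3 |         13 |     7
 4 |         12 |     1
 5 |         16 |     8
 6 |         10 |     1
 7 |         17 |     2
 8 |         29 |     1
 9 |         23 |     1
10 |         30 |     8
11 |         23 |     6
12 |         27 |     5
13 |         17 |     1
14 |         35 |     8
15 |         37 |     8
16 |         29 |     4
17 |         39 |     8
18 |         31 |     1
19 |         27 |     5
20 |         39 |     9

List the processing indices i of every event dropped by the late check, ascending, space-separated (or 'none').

13 16 18 19

i=0 t=2 v=3: → [0,8); WM=−∞
i=1 t=2 v=8: → [0,8); WM=−∞
i=2 t=10 v=1: → [8,16); WM=−∞
i=3 t=13 v=7: → [8,16); WM=12; [0,8) fires=8
i=4 t=12 v=1: → [8,16); WM=12
i=5 t=16 v=8: → [16,24); WM=12
i=6 t=10 v=1: → [8,16); WM=12
i=7 t=17 v=2: → [16,24); WM=16; [8,16) fires=7
i=8 t=29 v=1: → [24,32); WM=16
i=9 t=23 v=1: → [16,24); WM=16
i=10 t=30 v=8: → [24,32); WM=16
i=11 t=23 v=6: → [16,24); WM=29; [16,24) fires=8
i=12 t=27 v=5: → [24,32); WM=29
i=13 t=17 v=1: DROP (t<29-2); WM=29
i=14 t=35 v=8: → [32,40); WM=29
i=15 t=37 v=8: → [32,40); WM=36; [24,32) fires=8
i=16 t=29 v=4: DROP (t<36-2); WM=36
i=17 t=39 v=8: → [32,40); WM=36
i=18 t=31 v=1: DROP (t<36-2); WM=36
i=19 t=27 v=5: DROP (t<36-2); WM=38
i=20 t=39 v=9: → [32,40); WM=38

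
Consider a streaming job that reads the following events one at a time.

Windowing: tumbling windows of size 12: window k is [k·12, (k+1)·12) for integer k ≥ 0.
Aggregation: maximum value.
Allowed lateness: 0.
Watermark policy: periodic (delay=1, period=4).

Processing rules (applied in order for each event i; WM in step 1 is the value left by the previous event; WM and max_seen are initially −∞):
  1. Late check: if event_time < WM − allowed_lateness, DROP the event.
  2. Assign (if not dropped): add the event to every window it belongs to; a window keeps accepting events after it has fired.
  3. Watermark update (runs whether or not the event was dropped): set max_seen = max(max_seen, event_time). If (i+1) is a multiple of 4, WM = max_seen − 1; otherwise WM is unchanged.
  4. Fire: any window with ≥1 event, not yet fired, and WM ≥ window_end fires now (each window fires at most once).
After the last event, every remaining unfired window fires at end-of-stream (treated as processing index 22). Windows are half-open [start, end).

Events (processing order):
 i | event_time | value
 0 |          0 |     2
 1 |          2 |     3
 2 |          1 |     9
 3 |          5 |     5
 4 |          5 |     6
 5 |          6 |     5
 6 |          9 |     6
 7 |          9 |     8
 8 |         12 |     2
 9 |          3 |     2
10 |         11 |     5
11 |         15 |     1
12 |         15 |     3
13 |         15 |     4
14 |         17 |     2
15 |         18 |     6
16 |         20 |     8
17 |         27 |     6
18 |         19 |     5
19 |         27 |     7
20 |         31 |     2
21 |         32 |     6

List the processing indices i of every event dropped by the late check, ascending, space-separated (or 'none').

i=0 t=0 v=2: → [0,12); WM=−∞
i=1 t=2 v=3: → [0,12); WM=−∞
i=2 t=1 v=9: → [0,12); WM=−∞
i=3 t=5 v=5: → [0,12); WM=4
i=4 t=5 v=6: → [0,12); WM=4
i=5 t=6 v=5: → [0,12); WM=4
i=6 t=9 v=6: → [0,12); WM=4
i=7 t=9 v=8: → [0,12); WM=8
i=8 t=12 v=2: → [12,24); WM=8
i=9 t=3 v=2: DROP (t<8-0); WM=8
i=10 t=11 v=5: → [0,12); WM=8
i=11 t=15 v=1: → [12,24); WM=14; [0,12) fires=9
i=12 t=15 v=3: → [12,24); WM=14
i=13 t=15 v=4: → [12,24); WM=14
i=14 t=17 v=2: → [12,24); WM=14
i=15 t=18 v=6: → [12,24); WM=17
i=16 t=20 v=8: → [12,24); WM=17
i=17 t=27 v=6: → [24,36); WM=17
i=18 t=19 v=5: → [12,24); WM=17
i=19 t=27 v=7: → [24,36); WM=26; [12,24) fires=8
i=20 t=31 v=2: → [24,36); WM=26
i=21 t=32 v=6: → [24,36); WM=26

9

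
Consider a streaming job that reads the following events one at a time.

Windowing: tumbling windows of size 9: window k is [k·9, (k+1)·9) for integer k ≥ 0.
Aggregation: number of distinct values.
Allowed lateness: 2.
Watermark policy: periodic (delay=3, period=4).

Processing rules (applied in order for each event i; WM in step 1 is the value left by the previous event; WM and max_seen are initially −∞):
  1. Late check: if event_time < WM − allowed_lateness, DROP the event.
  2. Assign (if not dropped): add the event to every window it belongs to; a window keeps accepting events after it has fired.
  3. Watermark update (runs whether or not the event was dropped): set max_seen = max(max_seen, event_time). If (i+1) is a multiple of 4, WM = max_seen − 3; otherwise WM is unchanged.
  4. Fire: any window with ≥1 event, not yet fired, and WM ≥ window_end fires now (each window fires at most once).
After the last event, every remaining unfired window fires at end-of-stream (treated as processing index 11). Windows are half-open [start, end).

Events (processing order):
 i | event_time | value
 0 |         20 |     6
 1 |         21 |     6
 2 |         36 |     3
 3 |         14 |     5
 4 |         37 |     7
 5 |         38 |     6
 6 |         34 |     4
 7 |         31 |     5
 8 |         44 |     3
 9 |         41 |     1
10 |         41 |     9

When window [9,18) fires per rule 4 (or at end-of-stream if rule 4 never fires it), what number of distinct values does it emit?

i=0 t=20 v=6: → [18,27); WM=−∞
i=1 t=21 v=6: → [18,27); WM=−∞
i=2 t=36 v=3: → [36,45); WM=−∞
i=3 t=14 v=5: → [9,18); WM=33; [9,18) fires=1 [18,27) fires=1
i=4 t=37 v=7: → [36,45); WM=33
i=5 t=38 v=6: → [36,45); WM=33
i=6 t=34 v=4: → [27,36); WM=33
i=7 t=31 v=5: → [27,36); WM=35
i=8 t=44 v=3: → [36,45); WM=35
i=9 t=41 v=1: → [36,45); WM=35
i=10 t=41 v=9: → [36,45); WM=35

1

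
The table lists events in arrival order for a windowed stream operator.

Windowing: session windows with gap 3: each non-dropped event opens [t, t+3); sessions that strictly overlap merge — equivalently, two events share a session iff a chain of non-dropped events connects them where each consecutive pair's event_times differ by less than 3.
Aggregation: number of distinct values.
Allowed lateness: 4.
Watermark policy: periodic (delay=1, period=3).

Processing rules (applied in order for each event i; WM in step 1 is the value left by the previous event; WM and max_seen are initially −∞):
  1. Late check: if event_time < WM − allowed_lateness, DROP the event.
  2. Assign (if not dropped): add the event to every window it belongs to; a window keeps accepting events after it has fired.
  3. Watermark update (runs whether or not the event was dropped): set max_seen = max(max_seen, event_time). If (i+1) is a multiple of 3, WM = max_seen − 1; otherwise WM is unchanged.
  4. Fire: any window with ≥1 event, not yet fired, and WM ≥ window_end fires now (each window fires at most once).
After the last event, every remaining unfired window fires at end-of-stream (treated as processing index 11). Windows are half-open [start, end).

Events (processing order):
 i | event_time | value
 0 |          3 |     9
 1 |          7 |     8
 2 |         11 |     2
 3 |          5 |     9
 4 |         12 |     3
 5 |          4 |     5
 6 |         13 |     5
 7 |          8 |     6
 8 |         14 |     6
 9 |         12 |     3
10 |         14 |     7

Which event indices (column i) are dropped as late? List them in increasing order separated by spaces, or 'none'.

3 5

i=0 t=3 v=9: → [3,6); WM=−∞
i=1 t=7 v=8: → [7,10); WM=−∞
i=2 t=11 v=2: → [11,14); WM=10
i=3 t=5 v=9: DROP (t<10-4); WM=10
i=4 t=12 v=3: → [11,15); WM=10
i=5 t=4 v=5: DROP (t<10-4); WM=11
i=6 t=13 v=5: → [11,16); WM=11
i=7 t=8 v=6: → [7,11); WM=11
i=8 t=14 v=6: → [11,17); WM=13
i=9 t=12 v=3: → [11,17); WM=13
i=10 t=14 v=7: → [11,17); WM=13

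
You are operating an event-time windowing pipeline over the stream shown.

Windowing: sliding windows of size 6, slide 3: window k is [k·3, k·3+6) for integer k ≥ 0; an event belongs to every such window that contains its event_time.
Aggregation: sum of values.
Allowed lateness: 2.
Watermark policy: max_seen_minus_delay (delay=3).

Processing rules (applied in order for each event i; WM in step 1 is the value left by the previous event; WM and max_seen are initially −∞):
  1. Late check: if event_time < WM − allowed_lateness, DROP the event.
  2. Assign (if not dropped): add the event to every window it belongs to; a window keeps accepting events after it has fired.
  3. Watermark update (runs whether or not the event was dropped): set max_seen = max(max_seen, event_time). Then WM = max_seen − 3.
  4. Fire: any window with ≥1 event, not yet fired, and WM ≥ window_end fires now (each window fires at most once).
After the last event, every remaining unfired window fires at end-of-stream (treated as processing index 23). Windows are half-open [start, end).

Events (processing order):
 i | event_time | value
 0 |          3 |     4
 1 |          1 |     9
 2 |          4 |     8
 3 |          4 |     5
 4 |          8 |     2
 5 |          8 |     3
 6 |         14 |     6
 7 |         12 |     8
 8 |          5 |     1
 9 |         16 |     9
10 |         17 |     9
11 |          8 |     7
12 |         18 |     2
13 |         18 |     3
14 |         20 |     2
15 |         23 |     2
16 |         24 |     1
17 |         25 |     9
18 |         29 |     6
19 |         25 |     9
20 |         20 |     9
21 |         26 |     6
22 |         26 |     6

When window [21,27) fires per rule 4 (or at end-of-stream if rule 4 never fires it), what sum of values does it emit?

i=0 t=3 v=4: → [3,9),[0,6); WM=0
i=1 t=1 v=9: → [0,6); WM=0
i=2 t=4 v=8: → [3,9),[0,6); WM=1
i=3 t=4 v=5: → [3,9),[0,6); WM=1
i=4 t=8 v=2: → [6,12),[3,9); WM=5
i=5 t=8 v=3: → [6,12),[3,9); WM=5
i=6 t=14 v=6: → [12,18),[9,15); WM=11; [0,6) fires=26 [3,9) fires=22
i=7 t=12 v=8: → [12,18),[9,15); WM=11
i=8 t=5 v=1: DROP (t<11-2); WM=11
i=9 t=16 v=9: → [15,21),[12,18); WM=13; [6,12) fires=5
i=10 t=17 v=9: → [15,21),[12,18); WM=14
i=11 t=8 v=7: DROP (t<14-2); WM=14
i=12 t=18 v=2: → [18,24),[15,21); WM=15; [9,15) fires=14
i=13 t=18 v=3: → [18,24),[15,21); WM=15
i=14 t=20 v=2: → [18,24),[15,21); WM=17
i=15 t=23 v=2: → [21,27),[18,24); WM=20; [12,18) fires=32
i=16 t=24 v=1: → [24,30),[21,27); WM=21; [15,21) fires=25
i=17 t=25 v=9: → [24,30),[21,27); WM=22
i=18 t=29 v=6: → [27,33),[24,30); WM=26; [18,24) fires=9
i=19 t=25 v=9: → [24,30),[21,27); WM=26
i=20 t=20 v=9: DROP (t<26-2); WM=26
i=21 t=26 v=6: → [24,30),[21,27); WM=26
i=22 t=26 v=6: → [24,30),[21,27); WM=26

33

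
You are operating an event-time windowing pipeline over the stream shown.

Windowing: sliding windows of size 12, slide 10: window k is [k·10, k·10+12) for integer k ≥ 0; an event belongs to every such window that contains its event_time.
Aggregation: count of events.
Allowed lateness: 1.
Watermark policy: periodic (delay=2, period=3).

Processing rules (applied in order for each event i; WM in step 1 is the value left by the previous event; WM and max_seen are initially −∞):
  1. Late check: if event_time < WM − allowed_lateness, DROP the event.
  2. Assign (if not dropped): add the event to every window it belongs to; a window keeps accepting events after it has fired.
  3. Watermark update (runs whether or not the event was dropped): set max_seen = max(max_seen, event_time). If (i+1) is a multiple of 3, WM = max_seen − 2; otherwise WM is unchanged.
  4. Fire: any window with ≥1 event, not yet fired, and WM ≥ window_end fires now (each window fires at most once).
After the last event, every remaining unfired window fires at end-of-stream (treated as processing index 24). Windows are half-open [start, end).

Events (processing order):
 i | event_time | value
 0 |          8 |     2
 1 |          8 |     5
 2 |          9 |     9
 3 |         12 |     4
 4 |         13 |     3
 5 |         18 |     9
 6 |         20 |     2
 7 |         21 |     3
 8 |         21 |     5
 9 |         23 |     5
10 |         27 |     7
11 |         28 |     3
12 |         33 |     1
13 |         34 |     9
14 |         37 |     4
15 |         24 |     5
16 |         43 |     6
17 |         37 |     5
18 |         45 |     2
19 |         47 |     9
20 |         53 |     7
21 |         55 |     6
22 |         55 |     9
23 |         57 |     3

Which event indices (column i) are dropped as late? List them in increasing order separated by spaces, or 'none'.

15

i=0 t=8 v=2: → [0,12); WM=−∞
i=1 t=8 v=5: → [0,12); WM=−∞
i=2 t=9 v=9: → [0,12); WM=7
i=3 t=12 v=4: → [10,22); WM=7
i=4 t=13 v=3: → [10,22); WM=7
i=5 t=18 v=9: → [10,22); WM=16; [0,12) fires=3
i=6 t=20 v=2: → [20,32),[10,22); WM=16
i=7 t=21 v=3: → [20,32),[10,22); WM=16
i=8 t=21 v=5: → [20,32),[10,22); WM=19
i=9 t=23 v=5: → [20,32); WM=19
i=10 t=27 v=7: → [20,32); WM=19
i=11 t=28 v=3: → [20,32); WM=26; [10,22) fires=6
i=12 t=33 v=1: → [30,42); WM=26
i=13 t=34 v=9: → [30,42); WM=26
i=14 t=37 v=4: → [30,42); WM=35; [20,32) fires=6
i=15 t=24 v=5: DROP (t<35-1); WM=35
i=16 t=43 v=6: → [40,52); WM=35
i=17 t=37 v=5: → [30,42); WM=41
i=18 t=45 v=2: → [40,52); WM=41
i=19 t=47 v=9: → [40,52); WM=41
i=20 t=53 v=7: → [50,62); WM=51; [30,42) fires=4
i=21 t=55 v=6: → [50,62); WM=51
i=22 t=55 v=9: → [50,62); WM=51
i=23 t=57 v=3: → [50,62); WM=55; [40,52) fires=3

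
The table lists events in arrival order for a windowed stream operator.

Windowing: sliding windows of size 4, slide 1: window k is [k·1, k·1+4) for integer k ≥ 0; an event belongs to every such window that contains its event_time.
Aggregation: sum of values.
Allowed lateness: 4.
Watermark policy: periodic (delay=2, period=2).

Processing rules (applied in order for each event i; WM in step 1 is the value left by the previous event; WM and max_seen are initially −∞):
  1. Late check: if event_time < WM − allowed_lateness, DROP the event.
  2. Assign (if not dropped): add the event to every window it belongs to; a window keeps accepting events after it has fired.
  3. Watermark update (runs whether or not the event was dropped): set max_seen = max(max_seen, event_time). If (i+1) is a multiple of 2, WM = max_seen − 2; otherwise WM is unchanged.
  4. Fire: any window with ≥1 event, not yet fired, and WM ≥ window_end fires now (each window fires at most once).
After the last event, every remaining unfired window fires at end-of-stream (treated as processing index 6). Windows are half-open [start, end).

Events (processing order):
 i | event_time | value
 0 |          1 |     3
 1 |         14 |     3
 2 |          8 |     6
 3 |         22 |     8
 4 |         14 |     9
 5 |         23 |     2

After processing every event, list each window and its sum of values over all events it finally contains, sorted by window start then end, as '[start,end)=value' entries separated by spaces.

i=0 t=1 v=3: → [1,5),[0,4); WM=−∞
i=1 t=14 v=3: → [14,18),[13,17),[12,16),[11,15); WM=12; [0,4) fires=3 [1,5) fires=3
i=2 t=8 v=6: → [8,12),[7,11),[6,10),[5,9); WM=12; [5,9) fires=6 [6,10) fires=6 [7,11) fires=6 [8,12) fires=6
i=3 t=22 v=8: → [22,26),[21,25),[20,24),[19,23); WM=20; [11,15) fires=3 [12,16) fires=3 [13,17) fires=3 [14,18) fires=3
i=4 t=14 v=9: DROP (t<20-4); WM=20
i=5 t=23 v=2: → [23,27),[22,26),[21,25),[20,24); WM=21

[0,4)=3 [1,5)=3 [5,9)=6 [6,10)=6 [7,11)=6 [8,12)=6 [11,15)=3 [12,16)=3 [13,17)=3 [14,18)=3 [19,23)=8 [20,24)=10 [21,25)=10 [22,26)=10 [23,27)=2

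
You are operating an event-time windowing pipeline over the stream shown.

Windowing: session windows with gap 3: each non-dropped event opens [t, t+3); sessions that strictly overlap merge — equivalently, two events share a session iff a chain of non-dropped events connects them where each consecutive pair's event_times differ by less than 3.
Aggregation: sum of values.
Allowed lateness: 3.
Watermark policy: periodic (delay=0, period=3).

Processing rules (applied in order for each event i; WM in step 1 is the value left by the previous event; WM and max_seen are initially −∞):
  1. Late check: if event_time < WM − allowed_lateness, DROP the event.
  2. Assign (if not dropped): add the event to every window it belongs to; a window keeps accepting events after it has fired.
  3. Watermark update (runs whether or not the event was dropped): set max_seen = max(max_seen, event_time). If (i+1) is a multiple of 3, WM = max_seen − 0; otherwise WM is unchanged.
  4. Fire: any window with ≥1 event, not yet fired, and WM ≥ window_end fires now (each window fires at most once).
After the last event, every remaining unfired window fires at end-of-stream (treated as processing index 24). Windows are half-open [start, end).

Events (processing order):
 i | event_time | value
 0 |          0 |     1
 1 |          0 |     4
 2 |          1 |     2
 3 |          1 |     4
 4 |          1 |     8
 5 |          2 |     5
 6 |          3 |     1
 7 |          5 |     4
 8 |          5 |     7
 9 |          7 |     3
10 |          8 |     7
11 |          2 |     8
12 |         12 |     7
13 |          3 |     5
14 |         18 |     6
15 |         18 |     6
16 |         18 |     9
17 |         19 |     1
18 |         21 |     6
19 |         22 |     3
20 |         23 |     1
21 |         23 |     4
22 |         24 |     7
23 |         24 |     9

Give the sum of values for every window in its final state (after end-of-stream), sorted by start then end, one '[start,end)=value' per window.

[0,11)=54 [12,15)=7 [18,27)=52

i=0 t=0 v=1: → [0,3); WM=−∞
i=1 t=0 v=4: → [0,3); WM=−∞
i=2 t=1 v=2: → [0,4); WM=1
i=3 t=1 v=4: → [0,4); WM=1
i=4 t=1 v=8: → [0,4); WM=1
i=5 t=2 v=5: → [0,5); WM=2
i=6 t=3 v=1: → [0,6); WM=2
i=7 t=5 v=4: → [0,8); WM=2
i=8 t=5 v=7: → [0,8); WM=5
i=9 t=7 v=3: → [0,10); WM=5
i=10 t=8 v=7: → [0,11); WM=5
i=11 t=2 v=8: → [0,11); WM=8
i=12 t=12 v=7: → [12,15); WM=8
i=13 t=3 v=5: DROP (t<8-3); WM=8
i=14 t=18 v=6: → [18,21); WM=18
i=15 t=18 v=6: → [18,21); WM=18
i=16 t=18 v=9: → [18,21); WM=18
i=17 t=19 v=1: → [18,22); WM=19
i=18 t=21 v=6: → [18,24); WM=19
i=19 t=22 v=3: → [18,25); WM=19
i=20 t=23 v=1: → [18,26); WM=23
i=21 t=23 v=4: → [18,26); WM=23
i=22 t=24 v=7: → [18,27); WM=23
i=23 t=24 v=9: → [18,27); WM=24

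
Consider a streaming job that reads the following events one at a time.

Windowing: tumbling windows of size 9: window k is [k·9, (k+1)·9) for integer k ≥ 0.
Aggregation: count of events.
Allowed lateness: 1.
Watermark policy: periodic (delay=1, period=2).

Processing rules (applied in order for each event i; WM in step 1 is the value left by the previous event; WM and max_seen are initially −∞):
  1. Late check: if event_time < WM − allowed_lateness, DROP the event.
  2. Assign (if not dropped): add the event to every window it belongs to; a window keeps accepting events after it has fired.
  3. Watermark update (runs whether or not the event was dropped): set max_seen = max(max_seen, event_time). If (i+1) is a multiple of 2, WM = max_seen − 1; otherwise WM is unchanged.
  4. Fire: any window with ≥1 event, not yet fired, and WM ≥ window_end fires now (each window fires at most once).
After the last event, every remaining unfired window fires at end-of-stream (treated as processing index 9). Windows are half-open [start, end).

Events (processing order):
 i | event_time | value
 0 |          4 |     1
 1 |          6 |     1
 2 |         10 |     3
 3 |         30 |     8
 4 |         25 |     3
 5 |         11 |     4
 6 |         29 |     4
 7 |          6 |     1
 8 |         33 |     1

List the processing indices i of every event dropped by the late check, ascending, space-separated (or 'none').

i=0 t=4 v=1: → [0,9); WM=−∞
i=1 t=6 v=1: → [0,9); WM=5
i=2 t=10 v=3: → [9,18); WM=5
i=3 t=30 v=8: → [27,36); WM=29; [0,9) fires=2 [9,18) fires=1
i=4 t=25 v=3: DROP (t<29-1); WM=29
i=5 t=11 v=4: DROP (t<29-1); WM=29
i=6 t=29 v=4: → [27,36); WM=29
i=7 t=6 v=1: DROP (t<29-1); WM=29
i=8 t=33 v=1: → [27,36); WM=29

4 5 7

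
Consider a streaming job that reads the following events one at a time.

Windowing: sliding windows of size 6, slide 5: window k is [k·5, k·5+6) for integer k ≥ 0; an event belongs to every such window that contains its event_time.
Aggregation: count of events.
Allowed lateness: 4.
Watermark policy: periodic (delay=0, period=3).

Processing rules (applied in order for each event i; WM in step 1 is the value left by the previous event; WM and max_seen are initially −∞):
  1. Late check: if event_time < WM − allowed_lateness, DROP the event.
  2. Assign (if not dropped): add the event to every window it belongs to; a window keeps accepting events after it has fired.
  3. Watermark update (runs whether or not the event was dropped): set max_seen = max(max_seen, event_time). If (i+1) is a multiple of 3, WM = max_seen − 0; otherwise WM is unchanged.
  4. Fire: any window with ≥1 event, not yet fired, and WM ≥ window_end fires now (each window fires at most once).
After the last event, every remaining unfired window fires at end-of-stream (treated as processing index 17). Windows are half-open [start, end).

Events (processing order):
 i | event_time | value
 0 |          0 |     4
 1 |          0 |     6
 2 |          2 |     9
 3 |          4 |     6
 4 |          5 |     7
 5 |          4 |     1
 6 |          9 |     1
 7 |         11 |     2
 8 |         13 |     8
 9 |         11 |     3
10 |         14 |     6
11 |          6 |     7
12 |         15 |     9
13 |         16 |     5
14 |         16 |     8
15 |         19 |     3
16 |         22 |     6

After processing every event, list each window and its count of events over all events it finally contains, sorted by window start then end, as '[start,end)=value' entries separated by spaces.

[0,6)=6 [5,11)=2 [10,16)=5 [15,21)=4 [20,26)=1

i=0 t=0 v=4: → [0,6); WM=−∞
i=1 t=0 v=6: → [0,6); WM=−∞
i=2 t=2 v=9: → [0,6); WM=2
i=3 t=4 v=6: → [0,6); WM=2
i=4 t=5 v=7: → [5,11),[0,6); WM=2
i=5 t=4 v=1: → [0,6); WM=5
i=6 t=9 v=1: → [5,11); WM=5
i=7 t=11 v=2: → [10,16); WM=5
i=8 t=13 v=8: → [10,16); WM=13; [0,6) fires=6 [5,11) fires=2
i=9 t=11 v=3: → [10,16); WM=13
i=10 t=14 v=6: → [10,16); WM=13
i=11 t=6 v=7: DROP (t<13-4); WM=14
i=12 t=15 v=9: → [15,21),[10,16); WM=14
i=13 t=16 v=5: → [15,21); WM=14
i=14 t=16 v=8: → [15,21); WM=16; [10,16) fires=5
i=15 t=19 v=3: → [15,21); WM=16
i=16 t=22 v=6: → [20,26); WM=16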